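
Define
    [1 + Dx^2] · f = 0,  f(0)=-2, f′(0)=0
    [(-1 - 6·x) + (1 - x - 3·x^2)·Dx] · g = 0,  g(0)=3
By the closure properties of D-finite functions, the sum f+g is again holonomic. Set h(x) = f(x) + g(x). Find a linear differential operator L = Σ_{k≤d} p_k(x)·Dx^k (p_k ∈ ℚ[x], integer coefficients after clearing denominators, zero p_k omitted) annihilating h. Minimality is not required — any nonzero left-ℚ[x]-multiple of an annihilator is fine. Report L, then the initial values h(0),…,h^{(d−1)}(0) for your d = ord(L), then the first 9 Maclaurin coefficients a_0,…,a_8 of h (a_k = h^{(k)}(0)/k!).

L = (-43 - 292·x - 307·x^2 - 624·x^3 - 45·x^4 - 54·x^5) + (9 + 7·x + 6·x^2 - 91·x^3 - 144·x^4 - 27·x^5 - 27·x^6)·Dx + (-43 - 292·x - 307·x^2 - 624·x^3 - 45·x^4 - 54·x^5)·Dx^2 + (9 + 7·x + 6·x^2 - 91·x^3 - 144·x^4 - 27·x^5 - 27·x^6)·Dx^3  (order 3).
h: a_k = 1, 3, 13, 21, 683/12, 120, 104761/360, 651, 30723839/20160, …
ICs: h(0) = 1, h′(0) = 3, h′′(0) = 26.

f: a_k = -2, 0, 1, 0, -1/12, 0, 1/360, 0, -1/20160, …
g: a_k = 3, 3, 12, 21, 57, 120, 291, 651, 1524, …
Weyl lclm of L_f,L_g ⇒ L₀ (ord ≤ 3).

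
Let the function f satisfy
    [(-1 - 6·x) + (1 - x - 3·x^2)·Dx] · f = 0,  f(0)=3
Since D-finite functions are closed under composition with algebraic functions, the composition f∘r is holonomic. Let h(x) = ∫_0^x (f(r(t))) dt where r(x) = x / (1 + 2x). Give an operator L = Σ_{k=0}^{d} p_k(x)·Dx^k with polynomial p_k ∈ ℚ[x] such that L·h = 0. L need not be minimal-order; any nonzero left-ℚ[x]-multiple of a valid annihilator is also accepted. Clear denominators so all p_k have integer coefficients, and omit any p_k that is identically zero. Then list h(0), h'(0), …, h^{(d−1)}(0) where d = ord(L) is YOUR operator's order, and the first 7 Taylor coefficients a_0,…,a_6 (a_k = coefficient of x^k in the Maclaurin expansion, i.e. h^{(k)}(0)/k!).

L = (1 + 8·x)·Dx + (-1 - 5·x - 5·x^2 + 2·x^3)·Dx^2  (order 2).
h: a_k = 0, 3, 3/2, 2, -15/4, 51/5, -28, …
ICs: h(0) = 0, h′(0) = 3.

f: a_k = 3, 3, 12, 21, 57, 120, 291, …
Change of var in L_f (x↦r) gives L₀.
h=∫₀ˣh₀: take L = L₀·Dx.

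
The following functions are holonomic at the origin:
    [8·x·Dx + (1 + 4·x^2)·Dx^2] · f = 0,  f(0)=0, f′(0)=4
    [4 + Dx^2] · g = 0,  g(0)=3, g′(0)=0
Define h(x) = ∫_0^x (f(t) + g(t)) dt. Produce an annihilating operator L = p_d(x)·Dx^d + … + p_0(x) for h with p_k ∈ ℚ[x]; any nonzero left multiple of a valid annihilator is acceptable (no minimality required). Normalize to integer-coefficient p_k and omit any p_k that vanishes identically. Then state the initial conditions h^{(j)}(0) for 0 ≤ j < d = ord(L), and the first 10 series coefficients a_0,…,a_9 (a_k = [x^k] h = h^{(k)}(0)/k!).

f: a_k = 0, 4, 0, -16/3, 0, 64/5, 0, -256/7, 0, 1024/9, …
g: a_k = 3, 0, -6, 0, 2, 0, -4/15, 0, 2/105, 0, …
Weyl lclm of L_f,L_g ⇒ L₀ (ord ≤ 4).
Integrate: L := L₀·Dx.
L = (-352·x + 1792·x^3 + 512·x^5)·Dx^2 + (-4 + 112·x^2 + 576·x^4 + 256·x^6)·Dx^3 + (-88·x + 448·x^3 + 128·x^5)·Dx^4 + (-1 + 28·x^2 + 144·x^4 + 64·x^6)·Dx^5  (order 5).
h: a_k = 0, 3, 2, -2, -4/3, 2/5, 32/15, -4/105, -32/7, 2/945, …
ICs: h(0) = 0, h′(0) = 3, h′′(0) = 4, h′′′(0) = -12, h′′′′(0) = -32.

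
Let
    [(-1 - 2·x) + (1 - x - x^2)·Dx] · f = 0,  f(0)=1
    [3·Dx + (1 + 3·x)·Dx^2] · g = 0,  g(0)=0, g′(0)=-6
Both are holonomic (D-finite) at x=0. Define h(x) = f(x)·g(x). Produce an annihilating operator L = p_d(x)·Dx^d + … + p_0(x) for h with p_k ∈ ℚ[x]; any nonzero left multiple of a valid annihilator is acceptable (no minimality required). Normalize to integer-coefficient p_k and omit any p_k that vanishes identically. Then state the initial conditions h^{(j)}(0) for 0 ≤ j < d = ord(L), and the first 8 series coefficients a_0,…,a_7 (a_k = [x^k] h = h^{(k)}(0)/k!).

f: a_k = 1, 1, 2, 3, 5, 8, 13, 21, …
g: a_k = 0, -6, 9, -18, 81/2, -486/5, 243, -4374/7, …
L₀ := L_f ⊗_s L_g (sym. prod.), ord ≤ 2.
L = (5 + 12·x) + (-1 + 13·x + 15·x^2)·Dx + (-1 - 2·x + 4·x^2 + 3·x^3)·Dx^2  (order 2).
h: a_k = 0, -6, 3, -21, 45/2, -957/10, 849/5, -38553/70, …
ICs: h(0) = 0, h′(0) = -6.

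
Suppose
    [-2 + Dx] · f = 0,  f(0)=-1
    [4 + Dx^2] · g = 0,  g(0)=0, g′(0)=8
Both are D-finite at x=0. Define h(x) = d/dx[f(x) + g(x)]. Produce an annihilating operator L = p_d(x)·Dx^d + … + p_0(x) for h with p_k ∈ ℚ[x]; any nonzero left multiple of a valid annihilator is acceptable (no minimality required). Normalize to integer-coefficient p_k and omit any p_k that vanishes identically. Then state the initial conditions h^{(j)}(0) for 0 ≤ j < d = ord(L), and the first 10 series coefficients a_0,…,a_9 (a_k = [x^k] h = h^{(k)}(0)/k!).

L = 8 - 4·Dx + 2·Dx^2 - Dx^3  (order 3).
h: a_k = 6, -4, -20, -8/3, 4, -8/15, -8/9, -16/315, 4/105, -8/2835, …
ICs: h(0) = 6, h′(0) = -4, h′′(0) = -40.

f: a_k = -1, -2, -2, -4/3, -2/3, -4/15, -4/45, -8/315, -2/315, -4/2835, …
g: a_k = 0, 8, 0, -16/3, 0, 16/15, 0, -32/315, 0, 16/2835, …
h₀=f+g: left-lcm gives L₀, ord ≤ 3.
h₀' ⇒ L via d/dx closure of L₀.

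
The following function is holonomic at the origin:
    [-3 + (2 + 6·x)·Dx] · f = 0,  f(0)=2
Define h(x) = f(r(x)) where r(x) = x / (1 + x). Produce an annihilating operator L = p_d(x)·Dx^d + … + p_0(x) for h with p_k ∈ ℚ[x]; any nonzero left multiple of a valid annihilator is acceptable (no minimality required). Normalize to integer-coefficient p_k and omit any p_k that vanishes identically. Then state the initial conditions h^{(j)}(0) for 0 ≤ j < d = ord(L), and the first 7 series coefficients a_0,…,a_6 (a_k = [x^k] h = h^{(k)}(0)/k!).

f: a_k = 2, 3, -9/4, 27/8, -405/64, 1701/128, -15309/512, …
L₀ from L_f via x↦r, Dx↦r'^{-1}Dx.
L = -3 + (2 + 10·x + 8·x^2)·Dx  (order 1).
h: a_k = 2, 3, -21/4, 87/8, -1677/64, 9069/128, -106305/512, …
ICs: h(0) = 2.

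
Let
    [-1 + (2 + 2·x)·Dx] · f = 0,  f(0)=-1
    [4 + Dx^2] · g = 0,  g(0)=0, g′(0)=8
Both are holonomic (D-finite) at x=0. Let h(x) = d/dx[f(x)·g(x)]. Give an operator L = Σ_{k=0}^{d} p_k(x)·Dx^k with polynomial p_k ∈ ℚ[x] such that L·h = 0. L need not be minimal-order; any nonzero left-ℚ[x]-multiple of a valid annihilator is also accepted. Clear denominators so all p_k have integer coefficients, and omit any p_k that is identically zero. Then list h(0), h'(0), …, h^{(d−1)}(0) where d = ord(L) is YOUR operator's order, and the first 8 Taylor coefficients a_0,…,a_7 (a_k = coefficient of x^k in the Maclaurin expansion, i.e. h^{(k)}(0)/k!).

L = (413 + 1344·x + 1696·x^2 + 1024·x^3 + 256·x^4) + (-52 - 180·x - 192·x^2 - 64·x^3)·Dx + (76 + 280·x + 396·x^2 + 256·x^3 + 64·x^4)·Dx^2  (order 2).
h: a_k = -8, -8, 19, 26/3, -341/48, -201/80, 7687/5760, 17/2016, …
ICs: h(0) = -8, h′(0) = -8.

f: a_k = -1, -1/2, 1/8, -1/16, 5/128, -7/256, 21/1024, -33/2048, …
g: a_k = 0, 8, 0, -16/3, 0, 16/15, 0, -32/315, …
Sym-product of L_f,L_g gives L₀ (≤ ord 2).
h₀' ⇒ L via d/dx closure of L₀.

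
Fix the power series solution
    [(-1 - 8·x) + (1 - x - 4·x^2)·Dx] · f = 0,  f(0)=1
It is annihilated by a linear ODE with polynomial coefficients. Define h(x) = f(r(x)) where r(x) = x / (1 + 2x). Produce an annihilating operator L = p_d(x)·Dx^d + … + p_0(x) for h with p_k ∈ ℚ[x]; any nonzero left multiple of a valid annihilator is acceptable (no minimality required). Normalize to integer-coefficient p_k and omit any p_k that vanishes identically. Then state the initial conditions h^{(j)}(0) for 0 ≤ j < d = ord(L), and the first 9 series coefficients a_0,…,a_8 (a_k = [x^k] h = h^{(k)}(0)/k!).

L = (1 + 10·x) + (-1 - 5·x - 4·x^2 + 4·x^3)·Dx  (order 1).
h: a_k = 1, 1, 3, -7, 27, -95, 339, -1207, 4299, …
ICs: h(0) = 1.

f: a_k = 1, 1, 5, 9, 29, 65, 181, 441, 1165, …
Substitute x→r, Dx→(1/r')Dx; clear ⇒ L₀.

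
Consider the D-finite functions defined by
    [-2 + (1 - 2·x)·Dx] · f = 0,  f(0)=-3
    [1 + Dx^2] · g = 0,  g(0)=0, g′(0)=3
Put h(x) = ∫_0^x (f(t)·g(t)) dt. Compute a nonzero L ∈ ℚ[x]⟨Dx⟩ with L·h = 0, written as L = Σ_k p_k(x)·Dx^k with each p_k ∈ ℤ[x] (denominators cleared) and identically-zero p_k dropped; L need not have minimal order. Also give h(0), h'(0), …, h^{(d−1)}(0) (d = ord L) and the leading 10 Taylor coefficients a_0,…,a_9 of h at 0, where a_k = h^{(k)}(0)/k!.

L = (-1 + 2·x)·Dx + 4·Dx^2 + (-1 + 2·x)·Dx^3  (order 3).
h: a_k = 0, 0, -9/2, -6, -69/8, -69/5, -1841/80, -789/20, -309287/4480, -309287/2520, …
ICs: h(0) = 0, h′(0) = 0, h′′(0) = -9.

f: a_k = -3, -6, -12, -24, -48, -96, -192, -384, -768, -1536, …
g: a_k = 0, 3, 0, -1/2, 0, 1/40, 0, -1/1680, 0, 1/120960, …
f·g: L₀ = L_f ⊗_s L_g, ord ≤ 1·2.
h=∫₀ˣh₀: take L = L₀·Dx.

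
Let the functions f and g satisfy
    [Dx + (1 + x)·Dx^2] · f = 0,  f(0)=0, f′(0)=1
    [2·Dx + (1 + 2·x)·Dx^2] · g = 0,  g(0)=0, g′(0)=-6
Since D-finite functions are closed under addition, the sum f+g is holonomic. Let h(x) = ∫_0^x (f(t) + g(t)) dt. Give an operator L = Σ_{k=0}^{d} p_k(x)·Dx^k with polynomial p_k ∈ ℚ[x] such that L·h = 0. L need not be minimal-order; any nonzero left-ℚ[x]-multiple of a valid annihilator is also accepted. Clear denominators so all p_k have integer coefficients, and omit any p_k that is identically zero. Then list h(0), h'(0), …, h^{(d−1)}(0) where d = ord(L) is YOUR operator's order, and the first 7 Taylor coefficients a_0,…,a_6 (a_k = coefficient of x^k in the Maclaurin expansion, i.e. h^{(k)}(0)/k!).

f: a_k = 0, 1, -1/2, 1/3, -1/4, 1/5, -1/6, …
g: a_k = 0, -6, 6, -8, 12, -96/5, 32, …
L₀ := lclm(L_f,L_g); ord L₀ ≤ 2+2.
Integrate: L := L₀·Dx.
L = 4·Dx^2 + (6 + 8·x)·Dx^3 + (1 + 3·x + 2·x^2)·Dx^4  (order 4).
h: a_k = 0, 0, -5/2, 11/6, -23/12, 47/20, -19/6, …
ICs: h(0) = 0, h′(0) = 0, h′′(0) = -5, h′′′(0) = 11.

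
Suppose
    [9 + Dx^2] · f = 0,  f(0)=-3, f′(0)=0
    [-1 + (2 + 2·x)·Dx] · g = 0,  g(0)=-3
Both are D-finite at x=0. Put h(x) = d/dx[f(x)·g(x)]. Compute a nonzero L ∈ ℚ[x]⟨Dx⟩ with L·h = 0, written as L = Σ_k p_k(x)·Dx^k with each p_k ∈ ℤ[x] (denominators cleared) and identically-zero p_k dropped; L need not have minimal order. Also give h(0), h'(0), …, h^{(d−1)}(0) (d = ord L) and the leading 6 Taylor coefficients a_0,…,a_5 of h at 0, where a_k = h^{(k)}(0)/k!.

f: a_k = -3, 0, 27/2, 0, -81/8, 0, …
g: a_k = -3, -3/2, 3/8, -3/16, 15/128, -21/256, …
Product ⇒ symmetric product L₀, ord ≤ 2.
Derive L from L₀ (diff closure).
L = (551 + 1968·x + 2712·x^2 + 1728·x^3 + 432·x^4) + (-44 - 140·x - 144·x^2 - 48·x^3)·Dx + (52 + 200·x + 292·x^2 + 192·x^3 + 48·x^4)·Dx^2  (order 2).
h: a_k = 9/2, -333/4, -945/16, 4491/32, 16515/256, -176823/2560, …
ICs: h(0) = 9/2, h′(0) = -333/4.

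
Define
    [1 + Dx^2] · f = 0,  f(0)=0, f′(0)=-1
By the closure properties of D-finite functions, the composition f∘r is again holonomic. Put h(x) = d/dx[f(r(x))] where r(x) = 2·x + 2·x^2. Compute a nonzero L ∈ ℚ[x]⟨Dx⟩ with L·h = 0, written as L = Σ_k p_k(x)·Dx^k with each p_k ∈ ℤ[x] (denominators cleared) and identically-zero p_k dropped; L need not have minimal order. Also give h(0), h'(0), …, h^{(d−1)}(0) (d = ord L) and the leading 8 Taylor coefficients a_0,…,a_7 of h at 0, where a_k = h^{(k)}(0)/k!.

L = (16 + 32·x + 96·x^2 + 128·x^3 + 64·x^4) + (-6 - 12·x)·Dx + (1 + 4·x + 4·x^2)·Dx^2  (order 2).
h: a_k = -2, -4, 4, 16, 56/3, 0, -832/45, -896/45, …
ICs: h(0) = -2, h′(0) = -4.

f: a_k = 0, -1, 0, 1/6, 0, -1/120, 0, 1/5040, …
f∘r: x↦r, Dx↦Dx/r' in L_f ⇒ L₀.
Derive L from L₀ (diff closure).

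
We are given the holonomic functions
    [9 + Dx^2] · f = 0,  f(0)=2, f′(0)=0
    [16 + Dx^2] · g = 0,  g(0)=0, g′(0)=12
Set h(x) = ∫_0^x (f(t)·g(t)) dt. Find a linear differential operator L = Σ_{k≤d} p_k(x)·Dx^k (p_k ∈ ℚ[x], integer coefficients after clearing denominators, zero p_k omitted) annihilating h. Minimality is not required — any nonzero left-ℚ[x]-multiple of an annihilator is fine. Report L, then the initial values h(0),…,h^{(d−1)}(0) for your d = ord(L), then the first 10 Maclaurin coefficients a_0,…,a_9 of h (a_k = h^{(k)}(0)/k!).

L = 49·Dx + 50·Dx^3 + Dx^5  (order 5).
h: a_k = 0, 0, 12, 0, -43, 0, 2101/30, 0, -102943/1680, 0, …
ICs: h(0) = 0, h′(0) = 0, h′′(0) = 24, h′′′(0) = 0, h′′′′(0) = -1032.

f: a_k = 2, 0, -9, 0, 27/4, 0, -81/40, 0, 729/2240, 0, …
g: a_k = 0, 12, 0, -32, 0, 128/5, 0, -1024/105, 0, 2048/945, …
Product ⇒ symmetric product L₀, ord ≤ 4.
∫: right-multiply L₀ by Dx.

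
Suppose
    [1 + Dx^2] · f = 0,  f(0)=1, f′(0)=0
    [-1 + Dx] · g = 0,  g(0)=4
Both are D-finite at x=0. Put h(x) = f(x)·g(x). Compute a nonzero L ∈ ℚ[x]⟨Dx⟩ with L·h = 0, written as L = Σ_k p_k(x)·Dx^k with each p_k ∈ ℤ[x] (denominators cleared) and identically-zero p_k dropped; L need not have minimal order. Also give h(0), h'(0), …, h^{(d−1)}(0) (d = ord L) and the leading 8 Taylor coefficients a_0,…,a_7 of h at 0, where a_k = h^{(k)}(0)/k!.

f: a_k = 1, 0, -1/2, 0, 1/24, 0, -1/720, 0, …
g: a_k = 4, 4, 2, 2/3, 1/6, 1/30, 1/180, 1/1260, …
Product ⇒ symmetric product L₀, ord ≤ 2.
L = 2 - 2·Dx + Dx^2  (order 2).
h: a_k = 4, 4, 0, -4/3, -2/3, -2/15, 0, 2/315, …
ICs: h(0) = 4, h′(0) = 4.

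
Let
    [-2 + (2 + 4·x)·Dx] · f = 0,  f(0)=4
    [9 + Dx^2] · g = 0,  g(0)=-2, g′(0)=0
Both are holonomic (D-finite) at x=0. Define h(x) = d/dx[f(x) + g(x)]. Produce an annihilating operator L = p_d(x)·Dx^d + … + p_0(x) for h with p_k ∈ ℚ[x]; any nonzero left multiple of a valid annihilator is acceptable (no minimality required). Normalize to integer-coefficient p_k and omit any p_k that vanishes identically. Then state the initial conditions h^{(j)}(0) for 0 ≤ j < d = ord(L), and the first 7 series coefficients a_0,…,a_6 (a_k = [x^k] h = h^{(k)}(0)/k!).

f: a_k = 4, 4, -2, 2, -5/2, 7/2, -21/4, …
g: a_k = -2, 0, 9, 0, -27/4, 0, 81/40, …
L₀ := lclm(L_f,L_g); ord L₀ ≤ 1+2.
Derive L from L₀ (diff closure).
L = (-18 - 27·x - 27·x^2) + (-9 - 45·x - 81·x^2 - 54·x^3)·Dx + (-2 - 3·x - 3·x^2)·Dx^2 + (-1 - 5·x - 9·x^2 - 6·x^3)·Dx^3  (order 3).
h: a_k = 4, 14, 6, -37, 35/2, -387/20, 231/4, …
ICs: h(0) = 4, h′(0) = 14, h′′(0) = 12.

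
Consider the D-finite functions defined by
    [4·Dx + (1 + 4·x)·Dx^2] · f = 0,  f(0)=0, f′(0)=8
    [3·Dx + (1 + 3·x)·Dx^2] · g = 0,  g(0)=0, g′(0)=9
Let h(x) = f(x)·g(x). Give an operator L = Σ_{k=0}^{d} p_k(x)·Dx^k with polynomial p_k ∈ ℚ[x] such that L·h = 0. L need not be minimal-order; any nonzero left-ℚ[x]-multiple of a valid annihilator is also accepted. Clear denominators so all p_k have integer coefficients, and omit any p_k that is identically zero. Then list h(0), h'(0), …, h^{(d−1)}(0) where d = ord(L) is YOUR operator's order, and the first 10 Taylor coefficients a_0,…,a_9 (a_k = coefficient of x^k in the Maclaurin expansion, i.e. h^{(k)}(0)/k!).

L = (600 + 4032·x + 6912·x^2)·Dx + (854 + 8808·x + 30240·x^2 + 34560·x^3)·Dx^2 + (172 + 2380·x + 12312·x^2 + 28224·x^3 + 24192·x^4)·Dx^3 + (7 + 122·x + 847·x^2 + 2928·x^3 + 5040·x^4 + 3456·x^5)·Dx^4  (order 4).
h: a_k = 0, 0, 72, -252, 816, -2646, 43524/5, -145572/5, 692640/7, -1706463/5, …
ICs: h(0) = 0, h′(0) = 0, h′′(0) = 144, h′′′(0) = -1512.

f: a_k = 0, 8, -16, 128/3, -128, 2048/5, -4096/3, 32768/7, -16384, 524288/9, …
g: a_k = 0, 9, -27/2, 27, -243/4, 729/5, -729/2, 6561/7, -19683/8, 6561, …
Product ⇒ symmetric product L₀, ord ≤ 4.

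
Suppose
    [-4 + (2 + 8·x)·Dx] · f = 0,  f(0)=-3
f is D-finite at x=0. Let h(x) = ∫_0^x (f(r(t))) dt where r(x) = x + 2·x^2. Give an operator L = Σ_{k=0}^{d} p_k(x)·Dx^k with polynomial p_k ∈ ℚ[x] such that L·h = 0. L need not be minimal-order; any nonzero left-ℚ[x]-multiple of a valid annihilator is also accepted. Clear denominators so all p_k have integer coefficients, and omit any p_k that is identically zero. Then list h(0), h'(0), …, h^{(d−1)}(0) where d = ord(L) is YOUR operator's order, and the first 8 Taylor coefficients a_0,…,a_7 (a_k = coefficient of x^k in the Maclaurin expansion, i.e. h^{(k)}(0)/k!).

f: a_k = -3, -6, 6, -12, 30, -84, 252, -792, …
L₀ from L_f via x↦r, Dx↦r'^{-1}Dx.
∫: right-multiply L₀ by Dx.
L = (-2 - 8·x)·Dx + (1 + 4·x + 8·x^2)·Dx^2  (order 2).
h: a_k = 0, -3, -3, -2, 3, -18/5, 2, 36/7, …
ICs: h(0) = 0, h′(0) = -3.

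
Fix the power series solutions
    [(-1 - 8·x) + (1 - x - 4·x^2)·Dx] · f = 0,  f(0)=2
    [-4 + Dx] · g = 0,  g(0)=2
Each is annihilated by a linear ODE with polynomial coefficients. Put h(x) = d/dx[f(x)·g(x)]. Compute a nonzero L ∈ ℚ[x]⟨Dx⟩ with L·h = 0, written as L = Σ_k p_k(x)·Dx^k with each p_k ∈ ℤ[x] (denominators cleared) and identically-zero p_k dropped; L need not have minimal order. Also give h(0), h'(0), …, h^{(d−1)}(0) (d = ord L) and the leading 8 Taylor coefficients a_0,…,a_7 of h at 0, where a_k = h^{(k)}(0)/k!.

f: a_k = 2, 2, 10, 18, 58, 130, 362, 882, …
g: a_k = 2, 8, 16, 64/3, 64/3, 256/15, 512/45, 2048/315, …
Sym-product of L_f,L_g gives L₀ (≤ ord 1).
Differentiate: ansatz ord ≤ ord L₀ ⇒ L.
L = (34 + 48·x - 112·x^2 - 128·x^3 + 256·x^4) + (-5 + x + 40·x^2 - 64·x^4)·Dx  (order 1).
h: a_k = 20, 136, 572, 6064/3, 19532/3, 60232/3, 2698844/45, 55337056/315, …
ICs: h(0) = 20.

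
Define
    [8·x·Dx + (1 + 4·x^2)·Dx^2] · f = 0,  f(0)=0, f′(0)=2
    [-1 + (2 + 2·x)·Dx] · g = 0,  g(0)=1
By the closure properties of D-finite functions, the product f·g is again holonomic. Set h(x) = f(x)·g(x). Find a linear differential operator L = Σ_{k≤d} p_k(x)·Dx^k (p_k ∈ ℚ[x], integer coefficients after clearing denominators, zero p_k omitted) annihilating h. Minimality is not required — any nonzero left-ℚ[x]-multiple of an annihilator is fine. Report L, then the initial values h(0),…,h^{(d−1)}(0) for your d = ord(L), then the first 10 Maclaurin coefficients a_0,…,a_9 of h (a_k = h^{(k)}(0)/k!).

f: a_k = 0, 2, 0, -8/3, 0, 32/5, 0, -128/7, 0, 512/9, …
g: a_k = 1, 1/2, -1/8, 1/16, -5/128, 7/256, -21/1024, 33/2048, -429/32768, 715/65536, …
Sym-product of L_f,L_g gives L₀ (≤ ord 2).
L = (3 - 16·x - 4·x^2) + (-4 + 28·x + 48·x^2 + 16·x^3)·Dx + (4 + 8·x + 20·x^2 + 32·x^3 + 16·x^4)·Dx^2  (order 2).
h: a_k = 0, 2, 1, -35/12, -29/24, 6389/960, 5929/1920, -1022653/53760, -944407/107520, 60850925/1032192, …
ICs: h(0) = 0, h′(0) = 2.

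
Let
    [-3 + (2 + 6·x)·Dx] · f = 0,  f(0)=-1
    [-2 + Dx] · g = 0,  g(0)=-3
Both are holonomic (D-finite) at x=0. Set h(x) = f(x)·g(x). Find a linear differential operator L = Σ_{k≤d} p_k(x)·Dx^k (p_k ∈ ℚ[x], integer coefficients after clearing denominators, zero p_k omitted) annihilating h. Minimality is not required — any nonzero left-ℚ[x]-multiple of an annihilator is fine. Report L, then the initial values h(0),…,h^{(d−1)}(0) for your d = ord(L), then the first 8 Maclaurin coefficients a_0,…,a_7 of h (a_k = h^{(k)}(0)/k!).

L = (-7 - 12·x) + (2 + 6·x)·Dx  (order 1).
h: a_k = 3, 21/2, 93/8, 181/16, 241/128, 13279/1280, -276497/15360, 9930589/215040, …
ICs: h(0) = 3.

f: a_k = -1, -3/2, 9/8, -27/16, 405/128, -1701/256, 15309/1024, -72171/2048, …
g: a_k = -3, -6, -6, -4, -2, -4/5, -4/15, -8/105, …
h₀=f·g: eliminate ⇒ L₀, order ≤ 1·1.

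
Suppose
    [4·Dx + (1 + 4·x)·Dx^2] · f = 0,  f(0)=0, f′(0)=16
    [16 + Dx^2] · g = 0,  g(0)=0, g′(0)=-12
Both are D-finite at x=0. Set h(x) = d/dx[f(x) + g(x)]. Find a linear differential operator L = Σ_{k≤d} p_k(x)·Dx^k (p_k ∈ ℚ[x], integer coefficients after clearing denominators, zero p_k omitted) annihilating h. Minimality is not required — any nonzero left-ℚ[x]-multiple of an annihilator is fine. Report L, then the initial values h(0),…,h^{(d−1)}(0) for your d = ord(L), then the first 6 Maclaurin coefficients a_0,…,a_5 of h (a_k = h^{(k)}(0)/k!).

f: a_k = 0, 16, -32, 256/3, -256, 4096/5, …
g: a_k = 0, -12, 0, 32, 0, -128/5, …
L₀ := lclm(L_f,L_g); ord L₀ ≤ 2+2.
h=h₀': d/dx-closure on L₀ ⇒ L.
L = (448 + 512·x + 1024·x^2) + (48 + 320·x + 768·x^2 + 1024·x^3)·Dx + (28 + 32·x + 64·x^2)·Dx^2 + (3 + 20·x + 48·x^2 + 64·x^3)·Dx^3  (order 3).
h: a_k = 4, -64, 352, -1024, 3968, -16384, …
ICs: h(0) = 4, h′(0) = -64, h′′(0) = 704.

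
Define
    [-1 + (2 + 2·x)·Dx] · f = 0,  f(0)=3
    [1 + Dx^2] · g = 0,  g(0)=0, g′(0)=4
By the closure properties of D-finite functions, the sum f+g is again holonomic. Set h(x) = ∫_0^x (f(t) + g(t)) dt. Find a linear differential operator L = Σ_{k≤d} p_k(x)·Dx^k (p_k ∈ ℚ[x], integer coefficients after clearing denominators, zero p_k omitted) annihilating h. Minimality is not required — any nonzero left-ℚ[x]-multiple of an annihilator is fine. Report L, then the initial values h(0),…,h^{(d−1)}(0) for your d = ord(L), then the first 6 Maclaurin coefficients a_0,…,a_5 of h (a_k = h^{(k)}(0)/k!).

L = (-7 - 8·x - 4·x^2)·Dx + (6 + 22·x + 24·x^2 + 8·x^3)·Dx^2 + (-7 - 8·x - 4·x^2)·Dx^3 + (6 + 22·x + 24·x^2 + 8·x^3)·Dx^4  (order 4).
h: a_k = 0, 3, 11/4, -1/8, -23/192, -3/128, …
ICs: h(0) = 0, h′(0) = 3, h′′(0) = 11/2, h′′′(0) = -3/4.

f: a_k = 3, 3/2, -3/8, 3/16, -15/128, 21/256, …
g: a_k = 0, 4, 0, -2/3, 0, 1/30, …
Weyl lclm of L_f,L_g ⇒ L₀ (ord ≤ 3).
h=∫₀ˣh₀: take L = L₀·Dx.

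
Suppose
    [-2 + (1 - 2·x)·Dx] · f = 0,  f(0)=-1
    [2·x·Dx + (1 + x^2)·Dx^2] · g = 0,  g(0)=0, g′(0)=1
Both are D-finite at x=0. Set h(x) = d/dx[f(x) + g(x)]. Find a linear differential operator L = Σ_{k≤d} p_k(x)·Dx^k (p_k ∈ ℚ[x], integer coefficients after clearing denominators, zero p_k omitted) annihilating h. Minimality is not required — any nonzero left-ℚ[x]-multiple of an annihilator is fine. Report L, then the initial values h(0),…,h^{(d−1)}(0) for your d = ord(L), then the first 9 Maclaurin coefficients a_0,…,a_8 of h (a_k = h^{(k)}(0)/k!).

L = (-4 + 32·x + 12·x^2) + (13 - 4·x + 25·x^2 + 12·x^3)·Dx + (-2 + 3·x + 3·x^3 + 2·x^4)·Dx^2  (order 2).
h: a_k = -1, -8, -25, -64, -159, -384, -897, -2048, -4607, …
ICs: h(0) = -1, h′(0) = -8.

f: a_k = -1, -2, -4, -8, -16, -32, -64, -128, -256, …
g: a_k = 0, 1, 0, -1/3, 0, 1/5, 0, -1/7, 0, …
f+g: L₀ = lclm(L_f,L_g), ord ≤ 1+2.
h=h₀': d/dx-closure on L₀ ⇒ L.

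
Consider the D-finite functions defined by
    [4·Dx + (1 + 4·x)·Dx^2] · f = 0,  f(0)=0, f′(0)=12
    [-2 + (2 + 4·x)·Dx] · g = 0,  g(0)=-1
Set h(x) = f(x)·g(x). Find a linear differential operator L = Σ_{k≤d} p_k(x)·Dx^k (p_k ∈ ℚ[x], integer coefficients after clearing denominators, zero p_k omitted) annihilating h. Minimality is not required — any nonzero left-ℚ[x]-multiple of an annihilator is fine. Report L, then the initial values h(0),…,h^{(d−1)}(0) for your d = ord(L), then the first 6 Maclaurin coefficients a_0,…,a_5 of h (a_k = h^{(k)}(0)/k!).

L = (-1 + 4·x) + (2 + 4·x)·Dx + (1 + 8·x + 20·x^2 + 16·x^3)·Dx^2  (order 2).
h: a_k = 0, -12, 12, -34, 110, -3709/10, …
ICs: h(0) = 0, h′(0) = -12.

f: a_k = 0, 12, -24, 64, -192, 3072/5, …
g: a_k = -1, -1, 1/2, -1/2, 5/8, -7/8, …
Product ⇒ symmetric product L₀, ord ≤ 2.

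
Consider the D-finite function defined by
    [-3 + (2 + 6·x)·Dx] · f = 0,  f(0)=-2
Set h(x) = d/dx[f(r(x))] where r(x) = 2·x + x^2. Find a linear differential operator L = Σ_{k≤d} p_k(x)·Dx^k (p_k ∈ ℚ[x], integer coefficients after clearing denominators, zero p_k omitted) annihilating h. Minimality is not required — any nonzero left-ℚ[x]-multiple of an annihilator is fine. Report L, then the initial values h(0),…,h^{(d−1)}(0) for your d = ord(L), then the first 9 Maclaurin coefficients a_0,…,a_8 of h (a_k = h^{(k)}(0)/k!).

L = -2 + (-1 - 7·x - 9·x^2 - 3·x^3)·Dx  (order 1).
h: a_k = -6, 12, -54, 252, -1215, 5994, -30051, 152442, -3120849/4, …
ICs: h(0) = -6.

f: a_k = -2, -3, 9/4, -27/8, 405/64, -1701/128, 15309/512, -72171/1024, 2814669/16384, …
h₀=f(r): pull back L_f along r ⇒ L₀.
h=h₀': d/dx-closure on L₀ ⇒ L.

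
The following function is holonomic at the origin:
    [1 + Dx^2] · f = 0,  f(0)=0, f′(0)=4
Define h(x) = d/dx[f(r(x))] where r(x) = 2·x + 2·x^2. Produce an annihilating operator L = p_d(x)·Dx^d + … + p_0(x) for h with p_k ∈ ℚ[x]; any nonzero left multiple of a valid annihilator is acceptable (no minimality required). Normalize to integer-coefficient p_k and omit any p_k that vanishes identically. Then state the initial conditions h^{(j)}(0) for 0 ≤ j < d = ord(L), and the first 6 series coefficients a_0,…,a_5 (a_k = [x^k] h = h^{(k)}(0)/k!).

L = (16 + 32·x + 96·x^2 + 128·x^3 + 64·x^4) + (-6 - 12·x)·Dx + (1 + 4·x + 4·x^2)·Dx^2  (order 2).
h: a_k = 8, 16, -16, -64, -224/3, 0, …
ICs: h(0) = 8, h′(0) = 16.

f: a_k = 0, 4, 0, -2/3, 0, 1/30, …
h₀=f(r): pull back L_f along r ⇒ L₀.
h₀' ⇒ L via d/dx closure of L₀.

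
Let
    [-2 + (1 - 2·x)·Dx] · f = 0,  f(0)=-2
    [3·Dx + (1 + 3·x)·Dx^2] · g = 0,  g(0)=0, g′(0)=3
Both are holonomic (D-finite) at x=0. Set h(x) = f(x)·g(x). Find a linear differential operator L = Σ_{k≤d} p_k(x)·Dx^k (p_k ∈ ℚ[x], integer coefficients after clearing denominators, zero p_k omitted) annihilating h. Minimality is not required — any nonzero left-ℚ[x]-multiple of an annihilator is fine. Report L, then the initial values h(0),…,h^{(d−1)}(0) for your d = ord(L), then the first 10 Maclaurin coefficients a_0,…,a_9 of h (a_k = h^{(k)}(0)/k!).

f: a_k = -2, -4, -8, -16, -32, -64, -128, -256, -512, -1024, …
g: a_k = 0, 3, -9/2, 9, -81/4, 243/5, -243/2, 2187/7, -6561/8, 2187, …
Sym-product of L_f,L_g gives L₀ (≤ ord 2).
L = 6 + (1 + 18·x)·Dx + (-1 - x + 6·x^2)·Dx^2  (order 2).
h: a_k = 0, -6, -3, -24, -15/2, -561/5, 93/5, -20568/35, 65091/140, -241089/70, …
ICs: h(0) = 0, h′(0) = -6.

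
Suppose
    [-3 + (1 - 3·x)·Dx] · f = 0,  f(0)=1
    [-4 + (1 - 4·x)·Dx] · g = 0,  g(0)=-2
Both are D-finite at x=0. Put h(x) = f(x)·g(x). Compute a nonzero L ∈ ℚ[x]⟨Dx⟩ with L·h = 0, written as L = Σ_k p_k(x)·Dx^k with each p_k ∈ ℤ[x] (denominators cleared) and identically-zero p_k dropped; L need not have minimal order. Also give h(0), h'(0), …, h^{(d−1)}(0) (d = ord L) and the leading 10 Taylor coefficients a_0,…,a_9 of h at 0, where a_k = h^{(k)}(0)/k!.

f: a_k = 1, 3, 9, 27, 81, 243, 729, 2187, 6561, 19683, …
g: a_k = -2, -8, -32, -128, -512, -2048, -8192, -32768, -131072, -524288, …
Product ⇒ symmetric product L₀, ord ≤ 1.
L = (-7 + 24·x) + (1 - 7·x + 12·x^2)·Dx  (order 1).
h: a_k = -2, -14, -74, -350, -1562, -6734, -28394, -117950, -484922, -1979054, …
ICs: h(0) = -2.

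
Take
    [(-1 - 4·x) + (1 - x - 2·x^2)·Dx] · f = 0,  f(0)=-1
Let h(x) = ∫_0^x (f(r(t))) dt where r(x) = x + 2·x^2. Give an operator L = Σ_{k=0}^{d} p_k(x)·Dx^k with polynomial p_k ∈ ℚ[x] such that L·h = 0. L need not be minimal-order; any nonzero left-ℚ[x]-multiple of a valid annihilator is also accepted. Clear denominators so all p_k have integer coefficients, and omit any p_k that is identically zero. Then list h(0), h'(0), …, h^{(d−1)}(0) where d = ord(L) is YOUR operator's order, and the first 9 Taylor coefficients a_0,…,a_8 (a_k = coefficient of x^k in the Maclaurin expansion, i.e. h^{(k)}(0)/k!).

f: a_k = -1, -1, -3, -5, -11, -21, -43, -85, -171, …
f∘r: x↦r, Dx↦Dx/r' in L_f ⇒ L₀.
∫: right-multiply L₀ by Dx.
L = (1 + 8·x + 24·x^2 + 32·x^3)·Dx + (-1 + x + 4·x^2 + 8·x^3 + 8·x^4)·Dx^2  (order 2).
h: a_k = 0, -1, -1/2, -5/3, -17/4, -53/5, -169/6, -557/7, -1793/8, …
ICs: h(0) = 0, h′(0) = -1.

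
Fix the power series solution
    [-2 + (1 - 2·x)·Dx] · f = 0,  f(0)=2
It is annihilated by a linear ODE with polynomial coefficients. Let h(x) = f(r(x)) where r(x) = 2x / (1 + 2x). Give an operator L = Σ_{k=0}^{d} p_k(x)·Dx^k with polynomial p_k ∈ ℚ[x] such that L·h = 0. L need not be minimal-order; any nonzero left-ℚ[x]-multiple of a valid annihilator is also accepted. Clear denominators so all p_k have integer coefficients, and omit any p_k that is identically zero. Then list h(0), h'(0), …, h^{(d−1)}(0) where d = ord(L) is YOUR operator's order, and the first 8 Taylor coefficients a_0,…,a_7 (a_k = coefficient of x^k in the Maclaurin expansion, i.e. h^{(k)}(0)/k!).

f: a_k = 2, 4, 8, 16, 32, 64, 128, 256, …
f∘r: x↦r, Dx↦Dx/r' in L_f ⇒ L₀.
L = 4 + (-1 + 4·x^2)·Dx  (order 1).
h: a_k = 2, 8, 16, 32, 64, 128, 256, 512, …
ICs: h(0) = 2.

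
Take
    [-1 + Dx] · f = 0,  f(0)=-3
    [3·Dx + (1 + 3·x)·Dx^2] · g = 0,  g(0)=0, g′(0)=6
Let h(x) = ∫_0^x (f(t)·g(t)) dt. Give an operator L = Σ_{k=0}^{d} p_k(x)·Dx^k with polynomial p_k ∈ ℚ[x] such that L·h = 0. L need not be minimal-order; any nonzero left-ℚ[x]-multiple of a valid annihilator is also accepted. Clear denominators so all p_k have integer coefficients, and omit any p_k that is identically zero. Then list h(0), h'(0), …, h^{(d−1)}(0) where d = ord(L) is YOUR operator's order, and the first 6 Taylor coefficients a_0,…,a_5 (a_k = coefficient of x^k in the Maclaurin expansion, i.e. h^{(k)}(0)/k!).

f: a_k = -3, -3, -3/2, -1/2, -1/8, -1/40, …
g: a_k = 0, 6, -9, 18, -81/2, 486/5, …
Product ⇒ symmetric product L₀, ord ≤ 2.
∫: right-multiply L₀ by Dx.
L = (-2 + 3·x)·Dx + (1 - 6·x)·Dx^2 + (1 + 3·x)·Dx^3  (order 3).
h: a_k = 0, 0, -9, 3, -9, 78/5, …
ICs: h(0) = 0, h′(0) = 0, h′′(0) = -18.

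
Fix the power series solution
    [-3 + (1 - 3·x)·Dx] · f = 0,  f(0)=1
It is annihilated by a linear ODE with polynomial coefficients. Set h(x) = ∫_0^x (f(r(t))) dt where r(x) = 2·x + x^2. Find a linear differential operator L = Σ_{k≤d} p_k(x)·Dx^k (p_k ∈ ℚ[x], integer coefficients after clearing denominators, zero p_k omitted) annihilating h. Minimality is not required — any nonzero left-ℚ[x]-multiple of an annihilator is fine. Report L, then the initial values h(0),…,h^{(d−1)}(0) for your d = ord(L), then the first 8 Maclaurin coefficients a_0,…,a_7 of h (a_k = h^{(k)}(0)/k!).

L = (6 + 6·x)·Dx + (-1 + 6·x + 3·x^2)·Dx^2  (order 2).
h: a_k = 0, 1, 3, 13, 63, 1629/5, 1755, 68067/7, …
ICs: h(0) = 0, h′(0) = 1.

f: a_k = 1, 3, 9, 27, 81, 243, 729, 2187, …
Change of var in L_f (x↦r) gives L₀.
h=∫₀ˣh₀: take L = L₀·Dx.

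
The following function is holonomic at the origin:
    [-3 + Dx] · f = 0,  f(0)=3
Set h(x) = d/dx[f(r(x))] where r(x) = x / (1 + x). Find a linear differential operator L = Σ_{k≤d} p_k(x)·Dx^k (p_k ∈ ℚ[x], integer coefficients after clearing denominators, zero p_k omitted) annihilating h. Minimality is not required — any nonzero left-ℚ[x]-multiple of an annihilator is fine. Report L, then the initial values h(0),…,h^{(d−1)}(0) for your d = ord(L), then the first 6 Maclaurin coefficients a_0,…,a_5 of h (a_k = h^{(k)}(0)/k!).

f: a_k = 3, 9, 27/2, 27/2, 81/8, 243/40, …
Substitute x→r, Dx→(1/r')Dx; clear ⇒ L₀.
h₀' ⇒ L via d/dx closure of L₀.
L = (1 - 2·x) + (-1 - 2·x - x^2)·Dx  (order 1).
h: a_k = 9, 9, -27/2, 9/2, 63/8, -621/40, …
ICs: h(0) = 9.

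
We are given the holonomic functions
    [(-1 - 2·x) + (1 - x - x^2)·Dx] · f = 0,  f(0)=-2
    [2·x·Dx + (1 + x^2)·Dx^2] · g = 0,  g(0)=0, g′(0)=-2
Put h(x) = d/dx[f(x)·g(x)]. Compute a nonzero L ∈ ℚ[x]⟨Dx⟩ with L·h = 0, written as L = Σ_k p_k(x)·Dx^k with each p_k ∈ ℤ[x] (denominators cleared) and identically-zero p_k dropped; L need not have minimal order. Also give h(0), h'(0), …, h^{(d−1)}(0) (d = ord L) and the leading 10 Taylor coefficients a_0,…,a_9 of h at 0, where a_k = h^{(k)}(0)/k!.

f: a_k = -2, -2, -4, -6, -10, -16, -26, -42, -68, -110, …
g: a_k = 0, -2, 0, 2/3, 0, -2/5, 0, 2/7, 0, -2/9, …
L₀ := L_f ⊗_s L_g (sym. prod.), ord ≤ 2.
h=h₀': d/dx-closure on L₀ ⇒ L.
L = (2 + 30·x^2 + 24·x^3 + 36·x^4) + (4 + 10·x + 12·x^2 + 22·x^3 + 24·x^4 + 24·x^5)·Dx + (-1 - 2·x^2 + 4·x^3 + 2·x^4 + 4·x^5 + 3·x^6)·Dx^2  (order 2).
h: a_k = 4, 8, 20, 128/3, 272/3, 864/5, 4868/15, 63136/105, 7684/7, 124192/63, …
ICs: h(0) = 4, h′(0) = 8.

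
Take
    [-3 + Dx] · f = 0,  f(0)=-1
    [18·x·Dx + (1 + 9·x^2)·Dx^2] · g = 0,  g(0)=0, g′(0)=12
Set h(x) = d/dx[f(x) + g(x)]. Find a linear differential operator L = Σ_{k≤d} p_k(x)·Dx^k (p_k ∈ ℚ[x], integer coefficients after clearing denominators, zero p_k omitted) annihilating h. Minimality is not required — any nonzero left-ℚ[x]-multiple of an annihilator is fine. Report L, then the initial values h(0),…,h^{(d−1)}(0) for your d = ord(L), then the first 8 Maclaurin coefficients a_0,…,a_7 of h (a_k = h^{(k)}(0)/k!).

f: a_k = -1, -3, -9/2, -9/2, -27/8, -81/40, -81/80, -243/560, …
g: a_k = 0, 12, 0, -36, 0, 972/5, 0, -8748/7, …
Weyl lclm of L_f,L_g ⇒ L₀ (ord ≤ 3).
h=h₀': d/dx-closure on L₀ ⇒ L.
L = (18 - 108·x - 162·x^2) + (-9 + 27·x + 27·x^2 - 81·x^3)·Dx + (1 + 3·x + 9·x^2 + 27·x^3)·Dx^2  (order 2).
h: a_k = 9, -9, -243/2, -27/2, 7695/8, -243/40, -700083/80, -729/560, …
ICs: h(0) = 9, h′(0) = -9.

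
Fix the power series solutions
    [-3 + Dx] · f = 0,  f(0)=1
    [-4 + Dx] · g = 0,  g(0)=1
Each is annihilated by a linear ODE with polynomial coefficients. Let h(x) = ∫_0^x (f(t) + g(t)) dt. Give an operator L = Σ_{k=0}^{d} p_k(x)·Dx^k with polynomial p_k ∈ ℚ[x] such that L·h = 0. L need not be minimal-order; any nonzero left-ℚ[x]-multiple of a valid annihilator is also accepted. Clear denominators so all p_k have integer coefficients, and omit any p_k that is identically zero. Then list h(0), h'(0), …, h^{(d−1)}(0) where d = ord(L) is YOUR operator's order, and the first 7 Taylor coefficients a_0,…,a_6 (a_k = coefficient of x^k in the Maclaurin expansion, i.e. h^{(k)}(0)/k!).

L = 12·Dx - 7·Dx^2 + Dx^3  (order 3).
h: a_k = 0, 2, 7/2, 25/6, 91/24, 337/120, 1267/720, …
ICs: h(0) = 0, h′(0) = 2, h′′(0) = 7.

f: a_k = 1, 3, 9/2, 9/2, 27/8, 81/40, 81/80, …
g: a_k = 1, 4, 8, 32/3, 32/3, 128/15, 256/45, …
h₀=f+g: left-lcm gives L₀, ord ≤ 2.
h=∫₀ˣh₀: take L = L₀·Dx.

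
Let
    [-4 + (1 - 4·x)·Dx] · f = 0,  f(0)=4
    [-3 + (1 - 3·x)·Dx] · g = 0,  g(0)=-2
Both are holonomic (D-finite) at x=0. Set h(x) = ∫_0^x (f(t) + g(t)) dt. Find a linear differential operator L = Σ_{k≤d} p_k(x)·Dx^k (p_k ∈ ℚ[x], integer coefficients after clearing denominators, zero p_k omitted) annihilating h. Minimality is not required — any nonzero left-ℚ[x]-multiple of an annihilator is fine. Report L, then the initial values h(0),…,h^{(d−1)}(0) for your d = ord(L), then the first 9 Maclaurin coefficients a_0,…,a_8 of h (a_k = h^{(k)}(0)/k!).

L = -24·Dx + (14 - 48·x)·Dx^2 + (-1 + 7·x - 12·x^2)·Dx^3  (order 3).
h: a_k = 0, 2, 5, 46/3, 101/2, 862/5, 1805/3, 14926/7, 30581/4, …
ICs: h(0) = 0, h′(0) = 2, h′′(0) = 10.

f: a_k = 4, 16, 64, 256, 1024, 4096, 16384, 65536, 262144, …
g: a_k = -2, -6, -18, -54, -162, -486, -1458, -4374, -13122, …
Sum ⇒ L₀ = lclm(L_f,L_g) in ℚ(x)⟨Dx⟩.
h=∫h₀ ⇒ L = L₀·Dx.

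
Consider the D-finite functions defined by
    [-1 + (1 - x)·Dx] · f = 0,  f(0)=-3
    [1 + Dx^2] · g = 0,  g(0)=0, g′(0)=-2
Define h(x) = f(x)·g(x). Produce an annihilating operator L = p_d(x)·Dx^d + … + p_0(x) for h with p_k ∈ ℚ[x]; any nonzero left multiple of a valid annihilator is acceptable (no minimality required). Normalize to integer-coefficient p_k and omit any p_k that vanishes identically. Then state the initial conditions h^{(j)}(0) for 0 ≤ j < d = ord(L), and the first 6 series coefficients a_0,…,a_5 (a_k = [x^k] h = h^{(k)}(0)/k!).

L = (-1 + x) + 2·Dx + (-1 + x)·Dx^2  (order 2).
h: a_k = 0, 6, 6, 5, 5, 101/20, …
ICs: h(0) = 0, h′(0) = 6.

f: a_k = -3, -3, -3, -3, -3, -3, …
g: a_k = 0, -2, 0, 1/3, 0, -1/60, …
L₀ := L_f ⊗_s L_g (sym. prod.), ord ≤ 2.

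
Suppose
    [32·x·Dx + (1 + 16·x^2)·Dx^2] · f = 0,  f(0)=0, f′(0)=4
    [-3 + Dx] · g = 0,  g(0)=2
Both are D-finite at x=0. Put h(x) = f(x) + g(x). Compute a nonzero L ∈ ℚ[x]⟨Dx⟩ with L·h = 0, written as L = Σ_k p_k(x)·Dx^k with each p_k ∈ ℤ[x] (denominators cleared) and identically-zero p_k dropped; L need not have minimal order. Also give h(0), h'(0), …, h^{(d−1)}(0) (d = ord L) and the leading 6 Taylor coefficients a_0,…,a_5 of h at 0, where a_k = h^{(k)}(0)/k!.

f: a_k = 0, 4, 0, -64/3, 0, 1024/5, …
g: a_k = 2, 6, 9, 9, 27/4, 81/20, …
f+g: L₀ = lclm(L_f,L_g), ord ≤ 2+1.
L = (96 - 288·x - 4608·x^2 - 4608·x^3)·Dx + (-41 + 1248·x^2 - 2304·x^4)·Dx^2 + (3 + 32·x + 96·x^2 + 512·x^3 + 768·x^4)·Dx^3  (order 3).
h: a_k = 2, 10, 9, -37/3, 27/4, 4177/20, …
ICs: h(0) = 2, h′(0) = 10, h′′(0) = 18.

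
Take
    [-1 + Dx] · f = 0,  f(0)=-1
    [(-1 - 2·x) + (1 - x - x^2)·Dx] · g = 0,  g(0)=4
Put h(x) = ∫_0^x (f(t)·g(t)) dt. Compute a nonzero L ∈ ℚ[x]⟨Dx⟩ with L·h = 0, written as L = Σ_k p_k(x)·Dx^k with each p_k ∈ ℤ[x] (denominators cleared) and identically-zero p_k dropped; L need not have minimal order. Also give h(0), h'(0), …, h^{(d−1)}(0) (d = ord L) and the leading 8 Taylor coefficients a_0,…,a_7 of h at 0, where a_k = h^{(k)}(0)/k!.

f: a_k = -1, -1, -1/2, -1/6, -1/24, -1/120, -1/720, -1/5040, …
g: a_k = 4, 4, 8, 12, 20, 32, 52, 84, …
L₀ := L_f ⊗_s L_g (sym. prod.), ord ≤ 1.
h=∫h₀ ⇒ L = L₀·Dx.
L = (2 + x - x^2)·Dx + (-1 + x + x^2)·Dx^2  (order 2).
h: a_k = 0, -4, -4, -14/3, -17/3, -221/30, -893/90, -17347/1260, …
ICs: h(0) = 0, h′(0) = -4.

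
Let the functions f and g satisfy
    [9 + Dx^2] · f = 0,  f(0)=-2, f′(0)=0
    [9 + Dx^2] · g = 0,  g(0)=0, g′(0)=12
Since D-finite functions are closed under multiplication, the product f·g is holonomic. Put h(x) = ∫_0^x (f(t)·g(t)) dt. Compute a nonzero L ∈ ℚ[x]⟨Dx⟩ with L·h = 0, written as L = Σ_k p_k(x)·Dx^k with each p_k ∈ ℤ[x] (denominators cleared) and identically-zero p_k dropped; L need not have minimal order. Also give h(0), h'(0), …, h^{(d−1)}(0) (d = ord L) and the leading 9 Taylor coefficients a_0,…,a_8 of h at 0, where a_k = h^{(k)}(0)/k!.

f: a_k = -2, 0, 9, 0, -27/4, 0, 81/40, 0, -729/2240, …
g: a_k = 0, 12, 0, -18, 0, 81/10, 0, -243/140, 0, …
Sym-product of L_f,L_g gives L₀ (≤ ord 4).
h=∫₀ˣh₀: take L = L₀·Dx.
L = 36·Dx^2 + Dx^4  (order 4).
h: a_k = 0, 0, -12, 0, 36, 0, -216/5, 0, 972/35, …
ICs: h(0) = 0, h′(0) = 0, h′′(0) = -24, h′′′(0) = 0.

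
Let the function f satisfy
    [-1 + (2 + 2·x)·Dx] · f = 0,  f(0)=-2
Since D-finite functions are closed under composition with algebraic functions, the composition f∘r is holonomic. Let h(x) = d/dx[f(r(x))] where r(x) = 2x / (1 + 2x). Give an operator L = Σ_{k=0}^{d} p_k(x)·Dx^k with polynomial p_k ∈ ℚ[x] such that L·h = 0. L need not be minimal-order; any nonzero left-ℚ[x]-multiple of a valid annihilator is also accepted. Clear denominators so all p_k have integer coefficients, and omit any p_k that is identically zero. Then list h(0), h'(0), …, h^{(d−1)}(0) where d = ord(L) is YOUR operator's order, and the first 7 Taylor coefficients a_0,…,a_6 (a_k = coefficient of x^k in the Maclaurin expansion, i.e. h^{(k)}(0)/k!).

L = (-5 - 16·x) + (-1 - 6·x - 8·x^2)·Dx  (order 1).
h: a_k = -2, 10, -39, 141, -1995/4, 7059/4, -50435/8, …
ICs: h(0) = -2.

f: a_k = -2, -1, 1/4, -1/8, 5/64, -7/128, 21/512, …
Substitute x→r, Dx→(1/r')Dx; clear ⇒ L₀.
h=h₀': d/dx-closure on L₀ ⇒ L.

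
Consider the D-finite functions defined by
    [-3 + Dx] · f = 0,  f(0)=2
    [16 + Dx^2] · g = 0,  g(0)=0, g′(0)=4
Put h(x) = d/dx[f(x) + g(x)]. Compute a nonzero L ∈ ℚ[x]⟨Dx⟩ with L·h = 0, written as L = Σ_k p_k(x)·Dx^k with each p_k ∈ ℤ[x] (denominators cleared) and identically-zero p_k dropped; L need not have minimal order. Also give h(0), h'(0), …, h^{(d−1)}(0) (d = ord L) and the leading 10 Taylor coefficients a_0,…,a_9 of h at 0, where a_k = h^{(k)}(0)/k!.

f: a_k = 2, 6, 9, 9, 27/4, 81/20, 81/40, 243/280, 729/2240, 243/2240, …
g: a_k = 0, 4, 0, -32/3, 0, 128/15, 0, -1024/315, 0, 2048/2835, …
Weyl lclm of L_f,L_g ⇒ L₀ (ord ≤ 3).
h=h₀': d/dx-closure on L₀ ⇒ L.
L = 48 - 16·Dx + 3·Dx^2 - Dx^3  (order 3).
h: a_k = 10, 18, -5, 27, 755/12, 243/20, -1201/72, 729/280, 30151/4032, 729/2240, …
ICs: h(0) = 10, h′(0) = 18, h′′(0) = -10.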